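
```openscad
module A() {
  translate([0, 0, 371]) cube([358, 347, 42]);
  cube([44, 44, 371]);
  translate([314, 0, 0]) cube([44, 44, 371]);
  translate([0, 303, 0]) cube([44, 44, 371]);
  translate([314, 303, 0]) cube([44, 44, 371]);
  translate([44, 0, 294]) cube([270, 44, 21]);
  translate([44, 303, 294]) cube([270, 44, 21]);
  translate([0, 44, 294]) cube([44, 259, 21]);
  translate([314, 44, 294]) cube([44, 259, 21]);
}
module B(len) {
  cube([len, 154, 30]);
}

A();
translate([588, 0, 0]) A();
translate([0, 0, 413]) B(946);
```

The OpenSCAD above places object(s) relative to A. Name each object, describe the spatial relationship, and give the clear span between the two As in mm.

Second stool starts at x = 588; first ends at x = 358; clear span = 588 − 358 = 230 mm.

A is a stool. B is a beam. A beam spans the tops of two stools. The clear span between the two stools is 230 mm.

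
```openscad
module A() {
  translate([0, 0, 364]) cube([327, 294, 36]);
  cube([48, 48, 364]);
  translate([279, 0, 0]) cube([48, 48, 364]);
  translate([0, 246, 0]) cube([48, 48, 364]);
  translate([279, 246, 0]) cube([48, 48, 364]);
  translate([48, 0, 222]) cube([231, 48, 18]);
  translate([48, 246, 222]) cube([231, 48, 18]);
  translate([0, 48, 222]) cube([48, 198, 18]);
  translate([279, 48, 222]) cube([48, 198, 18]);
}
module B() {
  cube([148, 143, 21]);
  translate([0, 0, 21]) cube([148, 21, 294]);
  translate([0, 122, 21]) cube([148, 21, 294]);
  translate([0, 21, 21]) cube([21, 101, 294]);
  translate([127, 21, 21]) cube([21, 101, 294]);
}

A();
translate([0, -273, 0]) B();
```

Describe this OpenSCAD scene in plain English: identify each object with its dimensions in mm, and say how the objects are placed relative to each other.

A is a simple wooden stool: a rectangular seat 327 mm (x) by 294 mm (y), 36 mm thick, top face at z = 400 mm, on four square legs, each 48×48 mm in cross-section. The legs rest on z = 0, each flush with a corner of the seat. Four stretchers, 48 mm wide and 18 mm tall, connect adjacent legs with their undersides at z = 222 mm, each running between the inner faces of the legs it joins and aligned with the legs' outer faces on the other axis.

B is an open storage box with external size 148×143×315 mm and wall thickness 21 mm (the base is also 21 mm thick). The base covers the whole footprint; the four walls stand on the base, with the y-facing walls full-width and the x-facing walls fitting between their inner faces.

The open box is on the floor beside the stool on its −y side.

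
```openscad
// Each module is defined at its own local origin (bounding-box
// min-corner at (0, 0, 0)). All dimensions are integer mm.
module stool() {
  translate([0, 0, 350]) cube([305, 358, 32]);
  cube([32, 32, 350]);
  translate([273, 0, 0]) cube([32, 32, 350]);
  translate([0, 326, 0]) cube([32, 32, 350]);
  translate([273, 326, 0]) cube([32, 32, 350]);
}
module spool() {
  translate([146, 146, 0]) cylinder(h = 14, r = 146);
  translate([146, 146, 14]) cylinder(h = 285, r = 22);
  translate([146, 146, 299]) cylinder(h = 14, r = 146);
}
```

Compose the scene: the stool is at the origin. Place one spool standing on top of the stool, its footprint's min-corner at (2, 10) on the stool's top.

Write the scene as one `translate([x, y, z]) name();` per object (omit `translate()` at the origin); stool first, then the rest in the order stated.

stool();
translate([2, 10, 382]) spool();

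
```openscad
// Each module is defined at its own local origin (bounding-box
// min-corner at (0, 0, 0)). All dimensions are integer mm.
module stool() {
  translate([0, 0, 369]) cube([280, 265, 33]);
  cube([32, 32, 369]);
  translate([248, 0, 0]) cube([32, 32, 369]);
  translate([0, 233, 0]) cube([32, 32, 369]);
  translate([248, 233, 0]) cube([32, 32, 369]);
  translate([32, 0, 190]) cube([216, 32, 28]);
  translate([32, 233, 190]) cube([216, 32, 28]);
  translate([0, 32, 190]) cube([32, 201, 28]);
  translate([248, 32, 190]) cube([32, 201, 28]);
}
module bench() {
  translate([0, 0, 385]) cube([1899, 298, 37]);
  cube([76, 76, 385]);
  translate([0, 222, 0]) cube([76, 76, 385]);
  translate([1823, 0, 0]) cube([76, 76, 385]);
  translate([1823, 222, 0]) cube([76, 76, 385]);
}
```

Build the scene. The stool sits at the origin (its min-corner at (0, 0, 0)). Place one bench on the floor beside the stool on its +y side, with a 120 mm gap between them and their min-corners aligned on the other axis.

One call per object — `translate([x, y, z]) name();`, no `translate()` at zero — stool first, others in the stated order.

stool();
translate([0, 385, 0]) bench();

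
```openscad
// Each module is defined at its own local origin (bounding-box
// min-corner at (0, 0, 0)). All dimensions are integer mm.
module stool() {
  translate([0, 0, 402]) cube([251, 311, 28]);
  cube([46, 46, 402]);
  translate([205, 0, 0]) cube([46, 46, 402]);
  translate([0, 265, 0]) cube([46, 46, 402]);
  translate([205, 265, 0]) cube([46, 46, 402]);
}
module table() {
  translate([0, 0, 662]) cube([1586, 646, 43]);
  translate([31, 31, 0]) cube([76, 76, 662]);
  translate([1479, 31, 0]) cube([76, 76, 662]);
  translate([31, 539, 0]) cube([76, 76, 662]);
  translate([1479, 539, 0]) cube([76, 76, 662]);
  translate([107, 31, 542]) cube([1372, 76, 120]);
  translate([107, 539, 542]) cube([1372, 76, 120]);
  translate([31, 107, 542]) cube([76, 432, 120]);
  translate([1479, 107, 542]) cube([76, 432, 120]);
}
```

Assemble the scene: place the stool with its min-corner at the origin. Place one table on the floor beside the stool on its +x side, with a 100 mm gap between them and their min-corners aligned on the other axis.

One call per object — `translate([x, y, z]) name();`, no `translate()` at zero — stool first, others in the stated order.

stool();
translate([351, 0, 0]) table();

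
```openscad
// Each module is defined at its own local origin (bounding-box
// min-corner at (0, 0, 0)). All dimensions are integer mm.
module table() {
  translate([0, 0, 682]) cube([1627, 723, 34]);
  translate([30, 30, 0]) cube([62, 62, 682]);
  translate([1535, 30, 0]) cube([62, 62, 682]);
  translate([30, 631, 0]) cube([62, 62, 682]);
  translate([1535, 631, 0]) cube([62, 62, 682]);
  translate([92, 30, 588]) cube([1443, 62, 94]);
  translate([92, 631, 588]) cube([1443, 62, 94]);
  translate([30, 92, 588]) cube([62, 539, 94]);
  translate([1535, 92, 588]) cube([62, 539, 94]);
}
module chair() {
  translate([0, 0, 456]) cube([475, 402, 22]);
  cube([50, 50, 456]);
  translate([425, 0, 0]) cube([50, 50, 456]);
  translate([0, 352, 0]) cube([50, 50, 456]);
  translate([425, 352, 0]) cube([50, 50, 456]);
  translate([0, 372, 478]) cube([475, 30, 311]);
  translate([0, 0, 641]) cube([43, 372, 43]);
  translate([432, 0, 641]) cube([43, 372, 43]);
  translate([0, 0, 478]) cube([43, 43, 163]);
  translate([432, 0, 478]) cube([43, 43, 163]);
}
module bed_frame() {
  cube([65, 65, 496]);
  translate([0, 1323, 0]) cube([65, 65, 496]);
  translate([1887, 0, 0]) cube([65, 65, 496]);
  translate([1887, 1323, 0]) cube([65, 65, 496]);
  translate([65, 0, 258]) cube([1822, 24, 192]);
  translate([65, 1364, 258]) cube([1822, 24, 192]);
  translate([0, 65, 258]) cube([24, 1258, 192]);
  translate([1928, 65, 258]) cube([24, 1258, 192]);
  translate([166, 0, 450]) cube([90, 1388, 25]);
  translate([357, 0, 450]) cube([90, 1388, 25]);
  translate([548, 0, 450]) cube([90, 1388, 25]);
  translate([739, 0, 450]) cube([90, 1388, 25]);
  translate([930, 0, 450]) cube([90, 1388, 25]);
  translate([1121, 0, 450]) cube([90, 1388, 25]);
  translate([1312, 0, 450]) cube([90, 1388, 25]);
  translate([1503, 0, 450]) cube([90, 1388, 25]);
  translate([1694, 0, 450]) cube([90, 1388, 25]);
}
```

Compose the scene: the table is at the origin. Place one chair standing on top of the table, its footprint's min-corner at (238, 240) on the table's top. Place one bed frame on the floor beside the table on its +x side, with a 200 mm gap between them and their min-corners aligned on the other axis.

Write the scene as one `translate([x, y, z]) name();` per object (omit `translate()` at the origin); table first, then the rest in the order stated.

table();
translate([238, 240, 716]) chair();
translate([1827, 0, 0]) bed_frame();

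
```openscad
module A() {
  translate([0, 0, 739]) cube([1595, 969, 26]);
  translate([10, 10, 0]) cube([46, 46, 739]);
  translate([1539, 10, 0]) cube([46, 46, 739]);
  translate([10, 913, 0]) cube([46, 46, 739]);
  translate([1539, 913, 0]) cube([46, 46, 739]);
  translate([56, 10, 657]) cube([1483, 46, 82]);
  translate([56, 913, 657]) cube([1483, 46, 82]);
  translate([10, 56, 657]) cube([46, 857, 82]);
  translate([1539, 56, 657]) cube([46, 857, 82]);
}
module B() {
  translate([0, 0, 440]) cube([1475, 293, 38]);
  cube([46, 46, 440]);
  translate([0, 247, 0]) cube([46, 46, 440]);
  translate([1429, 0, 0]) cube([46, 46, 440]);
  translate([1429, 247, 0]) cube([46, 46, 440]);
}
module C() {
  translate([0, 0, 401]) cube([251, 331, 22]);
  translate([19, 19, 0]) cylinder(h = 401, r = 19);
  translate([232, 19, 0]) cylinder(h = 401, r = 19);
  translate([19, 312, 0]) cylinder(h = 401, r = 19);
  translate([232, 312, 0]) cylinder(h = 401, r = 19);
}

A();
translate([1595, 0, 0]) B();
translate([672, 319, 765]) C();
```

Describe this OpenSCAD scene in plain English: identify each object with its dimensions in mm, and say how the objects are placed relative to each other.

A is a table: top 1595 mm (x) × 969 mm (y), 26 mm thick, upper face at z = 765 mm, on four 46×46 mm square legs, each inset 10 mm from the nearest pair of top edges, running from z = 0 to the bottom of the top. Four apron rails, 46 mm thick and 82 mm tall, run between adjacent legs with their top edges flush with the underside of the top and their outer faces flush with the legs' outer faces.

B is a long wooden bench with a 1475 mm (x) × 293 mm (y) seat, 38 mm thick, its top surface 478 mm above the floor. Four 46 mm square legs at the seat corners, flush with the edges, run from z = 0 to the seat underside.

C is a four-legged stool. The seat is 251×331 mm, 22 mm thick, top at z = 423 mm. It stands on four round legs, each 38 mm in diameter, from z = 0 to the seat underside, each leg's axis is inset half a diameter from the nearest pair of seat edges (so the leg's bounding box is flush with the corner).

The bench is against the table's +x side, with their −y faces flush. The stool is on top of the table, centred.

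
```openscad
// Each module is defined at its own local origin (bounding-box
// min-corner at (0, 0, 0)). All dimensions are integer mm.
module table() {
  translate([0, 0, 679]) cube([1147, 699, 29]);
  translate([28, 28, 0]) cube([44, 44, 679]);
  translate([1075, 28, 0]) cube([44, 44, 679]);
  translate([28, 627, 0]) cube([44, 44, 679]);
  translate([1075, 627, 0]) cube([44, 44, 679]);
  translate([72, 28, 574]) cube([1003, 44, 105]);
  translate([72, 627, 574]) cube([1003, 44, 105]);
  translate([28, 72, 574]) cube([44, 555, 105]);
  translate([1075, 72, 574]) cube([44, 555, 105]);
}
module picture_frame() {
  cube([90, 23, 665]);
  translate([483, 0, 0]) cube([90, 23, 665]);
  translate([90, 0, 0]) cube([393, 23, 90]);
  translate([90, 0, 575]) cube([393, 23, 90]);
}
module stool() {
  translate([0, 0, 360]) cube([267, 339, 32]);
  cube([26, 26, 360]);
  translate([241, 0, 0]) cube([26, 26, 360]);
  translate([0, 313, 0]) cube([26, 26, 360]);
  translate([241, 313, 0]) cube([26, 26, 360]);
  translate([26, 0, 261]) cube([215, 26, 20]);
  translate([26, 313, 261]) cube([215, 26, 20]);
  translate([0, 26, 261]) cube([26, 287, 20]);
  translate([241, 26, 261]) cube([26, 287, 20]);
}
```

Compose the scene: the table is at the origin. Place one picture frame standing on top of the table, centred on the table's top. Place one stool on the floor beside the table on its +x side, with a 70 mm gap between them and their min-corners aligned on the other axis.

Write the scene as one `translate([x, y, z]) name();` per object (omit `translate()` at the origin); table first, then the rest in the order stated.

table();
translate([287, 338, 708]) picture_frame();
translate([1217, 0, 0]) stool();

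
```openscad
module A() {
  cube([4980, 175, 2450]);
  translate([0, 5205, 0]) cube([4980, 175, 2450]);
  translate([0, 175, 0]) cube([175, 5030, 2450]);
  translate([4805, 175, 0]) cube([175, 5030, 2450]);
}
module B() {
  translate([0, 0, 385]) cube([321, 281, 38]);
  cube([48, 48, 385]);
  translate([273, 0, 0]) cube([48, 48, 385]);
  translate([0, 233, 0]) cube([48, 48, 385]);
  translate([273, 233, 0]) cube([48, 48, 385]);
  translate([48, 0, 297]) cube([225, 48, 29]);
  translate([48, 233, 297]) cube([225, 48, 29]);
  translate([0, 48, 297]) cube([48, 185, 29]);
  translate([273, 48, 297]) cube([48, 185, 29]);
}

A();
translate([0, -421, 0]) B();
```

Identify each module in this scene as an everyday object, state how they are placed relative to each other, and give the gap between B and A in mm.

The stool's nearest face is 140 mm from the house frame's −y face.

A is a house frame. B is a stool. The stool is on the floor beside the house frame on its −y side. The gap between the stool and the house frame is 140 mm.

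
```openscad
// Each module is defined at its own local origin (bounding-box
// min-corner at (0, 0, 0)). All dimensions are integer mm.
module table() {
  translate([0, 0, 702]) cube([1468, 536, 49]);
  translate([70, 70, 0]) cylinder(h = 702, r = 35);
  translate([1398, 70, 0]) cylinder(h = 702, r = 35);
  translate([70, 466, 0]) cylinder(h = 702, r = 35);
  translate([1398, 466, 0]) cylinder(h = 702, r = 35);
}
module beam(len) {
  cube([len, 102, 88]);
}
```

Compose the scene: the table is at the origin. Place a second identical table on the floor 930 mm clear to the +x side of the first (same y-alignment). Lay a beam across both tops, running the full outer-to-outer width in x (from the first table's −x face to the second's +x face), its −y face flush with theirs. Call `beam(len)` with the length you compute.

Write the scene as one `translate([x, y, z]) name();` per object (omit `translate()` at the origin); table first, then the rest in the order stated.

table();
translate([2398, 0, 0]) table();
translate([0, 0, 751]) beam(3866);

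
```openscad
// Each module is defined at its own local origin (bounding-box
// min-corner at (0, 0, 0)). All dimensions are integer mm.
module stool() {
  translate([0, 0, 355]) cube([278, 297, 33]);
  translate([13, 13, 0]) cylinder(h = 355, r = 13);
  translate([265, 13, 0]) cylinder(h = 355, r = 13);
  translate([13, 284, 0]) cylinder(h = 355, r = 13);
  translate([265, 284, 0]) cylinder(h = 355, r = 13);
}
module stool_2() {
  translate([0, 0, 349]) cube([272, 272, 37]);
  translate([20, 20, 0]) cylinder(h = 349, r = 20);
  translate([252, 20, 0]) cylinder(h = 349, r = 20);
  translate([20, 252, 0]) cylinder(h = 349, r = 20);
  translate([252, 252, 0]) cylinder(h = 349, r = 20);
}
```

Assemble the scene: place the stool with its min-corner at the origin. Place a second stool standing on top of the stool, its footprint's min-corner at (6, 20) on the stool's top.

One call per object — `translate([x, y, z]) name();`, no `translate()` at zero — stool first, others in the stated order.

stool();
translate([6, 20, 388]) stool_2();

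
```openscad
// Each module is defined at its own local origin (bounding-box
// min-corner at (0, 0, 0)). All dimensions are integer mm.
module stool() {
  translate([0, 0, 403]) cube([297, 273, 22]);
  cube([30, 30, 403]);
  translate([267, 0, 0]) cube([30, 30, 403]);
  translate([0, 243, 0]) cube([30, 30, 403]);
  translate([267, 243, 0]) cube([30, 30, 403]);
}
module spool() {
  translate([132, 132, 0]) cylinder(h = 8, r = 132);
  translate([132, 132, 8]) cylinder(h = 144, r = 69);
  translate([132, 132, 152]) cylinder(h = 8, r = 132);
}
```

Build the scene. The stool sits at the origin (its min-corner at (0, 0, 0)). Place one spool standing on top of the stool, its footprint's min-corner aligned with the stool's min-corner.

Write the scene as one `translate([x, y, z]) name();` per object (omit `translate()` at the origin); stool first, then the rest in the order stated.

stool();
translate([0, 0, 425]) spool();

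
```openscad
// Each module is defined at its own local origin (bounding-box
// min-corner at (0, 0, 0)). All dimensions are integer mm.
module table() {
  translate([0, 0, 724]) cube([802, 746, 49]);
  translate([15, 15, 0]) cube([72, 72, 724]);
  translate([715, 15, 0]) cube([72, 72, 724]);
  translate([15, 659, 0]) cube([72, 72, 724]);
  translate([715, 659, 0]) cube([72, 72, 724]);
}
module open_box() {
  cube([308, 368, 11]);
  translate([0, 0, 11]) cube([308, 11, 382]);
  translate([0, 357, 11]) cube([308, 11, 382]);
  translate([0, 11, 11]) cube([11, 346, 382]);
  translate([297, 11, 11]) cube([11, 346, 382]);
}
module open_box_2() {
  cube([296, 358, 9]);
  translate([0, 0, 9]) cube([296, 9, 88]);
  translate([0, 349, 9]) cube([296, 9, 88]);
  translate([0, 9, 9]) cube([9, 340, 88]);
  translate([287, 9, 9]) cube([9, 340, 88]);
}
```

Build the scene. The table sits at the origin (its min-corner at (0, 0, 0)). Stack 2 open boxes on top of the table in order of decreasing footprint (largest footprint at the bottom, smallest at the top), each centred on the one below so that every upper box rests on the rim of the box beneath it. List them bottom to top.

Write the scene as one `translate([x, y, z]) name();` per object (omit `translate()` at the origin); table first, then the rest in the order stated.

table();
translate([247, 189, 773]) open_box();
translate([253, 194, 1166]) open_box_2();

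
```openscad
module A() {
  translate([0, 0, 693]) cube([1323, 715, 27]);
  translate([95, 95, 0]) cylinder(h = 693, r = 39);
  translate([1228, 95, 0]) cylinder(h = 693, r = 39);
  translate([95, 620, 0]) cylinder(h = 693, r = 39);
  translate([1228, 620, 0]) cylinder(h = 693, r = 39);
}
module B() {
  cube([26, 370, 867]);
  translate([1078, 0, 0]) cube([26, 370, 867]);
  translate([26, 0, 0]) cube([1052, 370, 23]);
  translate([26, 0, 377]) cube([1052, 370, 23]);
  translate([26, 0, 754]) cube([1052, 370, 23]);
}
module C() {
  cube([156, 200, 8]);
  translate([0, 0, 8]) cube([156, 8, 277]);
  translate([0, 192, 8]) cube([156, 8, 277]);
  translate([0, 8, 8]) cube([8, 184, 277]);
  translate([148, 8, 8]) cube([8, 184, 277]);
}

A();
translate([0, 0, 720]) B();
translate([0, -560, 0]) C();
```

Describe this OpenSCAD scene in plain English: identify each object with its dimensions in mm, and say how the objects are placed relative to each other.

A is a rectangular dining table. The top is 1323×715×27 mm with its upper surface at z = 720 mm. It stands on four round legs of 78 mm diameter, each leg's bounding box inset 56 mm from the nearest pair of top edges, running from the floor to the underside of the top.

B is a bookshelf 1104 mm wide overall, 370 mm deep and 867 mm tall. The two sides are 26 mm thick vertical panels. 3 horizontal shelves of 23 mm thickness span between the inner faces of the sides; the lowest shelf sits on the floor and shelves are stacked with a clear vertical gap of 354 mm between each pair.

C is an open storage box with external size 156×200×285 mm and wall thickness 8 mm (the base is also 8 mm thick). The base covers the whole footprint; the four walls stand on the base, with the y-facing walls full-width and the x-facing walls fitting between their inner faces.

The bookshelf is on top of the table. The open box is on the floor beside the table on its −y side.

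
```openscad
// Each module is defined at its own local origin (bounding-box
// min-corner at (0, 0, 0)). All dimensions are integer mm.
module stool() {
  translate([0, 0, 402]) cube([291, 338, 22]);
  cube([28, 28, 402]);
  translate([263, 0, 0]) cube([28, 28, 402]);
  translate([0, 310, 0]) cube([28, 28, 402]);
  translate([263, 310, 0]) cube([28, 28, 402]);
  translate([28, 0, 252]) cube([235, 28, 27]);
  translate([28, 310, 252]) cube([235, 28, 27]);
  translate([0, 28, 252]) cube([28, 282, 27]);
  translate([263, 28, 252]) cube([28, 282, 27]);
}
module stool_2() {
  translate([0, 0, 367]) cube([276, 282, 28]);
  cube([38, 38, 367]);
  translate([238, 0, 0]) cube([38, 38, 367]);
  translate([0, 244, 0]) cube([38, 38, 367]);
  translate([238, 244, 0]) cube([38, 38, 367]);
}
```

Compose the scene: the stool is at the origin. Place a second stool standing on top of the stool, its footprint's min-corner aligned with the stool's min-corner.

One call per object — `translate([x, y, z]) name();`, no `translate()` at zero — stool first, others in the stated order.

stool();
translate([0, 0, 424]) stool_2();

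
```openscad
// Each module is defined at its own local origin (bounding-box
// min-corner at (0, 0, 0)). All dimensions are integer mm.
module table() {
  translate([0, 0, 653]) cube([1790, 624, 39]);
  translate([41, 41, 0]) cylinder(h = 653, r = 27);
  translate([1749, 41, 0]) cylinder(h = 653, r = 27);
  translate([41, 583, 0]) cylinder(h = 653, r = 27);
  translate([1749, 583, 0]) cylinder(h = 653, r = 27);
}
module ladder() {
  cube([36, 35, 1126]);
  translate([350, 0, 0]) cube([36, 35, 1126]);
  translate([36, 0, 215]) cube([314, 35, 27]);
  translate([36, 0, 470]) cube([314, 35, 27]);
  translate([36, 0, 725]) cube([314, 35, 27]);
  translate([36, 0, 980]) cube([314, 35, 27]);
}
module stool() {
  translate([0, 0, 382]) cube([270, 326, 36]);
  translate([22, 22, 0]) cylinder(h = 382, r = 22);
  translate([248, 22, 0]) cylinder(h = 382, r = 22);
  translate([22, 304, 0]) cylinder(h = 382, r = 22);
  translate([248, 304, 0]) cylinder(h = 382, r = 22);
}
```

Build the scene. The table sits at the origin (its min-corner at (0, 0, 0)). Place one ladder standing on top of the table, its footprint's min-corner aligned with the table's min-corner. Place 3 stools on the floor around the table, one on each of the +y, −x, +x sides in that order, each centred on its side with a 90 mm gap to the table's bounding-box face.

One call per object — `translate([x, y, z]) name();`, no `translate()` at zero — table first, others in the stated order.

table();
translate([0, 0, 692]) ladder();
translate([760, 714, 0]) stool();
translate([-360, 149, 0]) stool();
translate([1880, 149, 0]) stool();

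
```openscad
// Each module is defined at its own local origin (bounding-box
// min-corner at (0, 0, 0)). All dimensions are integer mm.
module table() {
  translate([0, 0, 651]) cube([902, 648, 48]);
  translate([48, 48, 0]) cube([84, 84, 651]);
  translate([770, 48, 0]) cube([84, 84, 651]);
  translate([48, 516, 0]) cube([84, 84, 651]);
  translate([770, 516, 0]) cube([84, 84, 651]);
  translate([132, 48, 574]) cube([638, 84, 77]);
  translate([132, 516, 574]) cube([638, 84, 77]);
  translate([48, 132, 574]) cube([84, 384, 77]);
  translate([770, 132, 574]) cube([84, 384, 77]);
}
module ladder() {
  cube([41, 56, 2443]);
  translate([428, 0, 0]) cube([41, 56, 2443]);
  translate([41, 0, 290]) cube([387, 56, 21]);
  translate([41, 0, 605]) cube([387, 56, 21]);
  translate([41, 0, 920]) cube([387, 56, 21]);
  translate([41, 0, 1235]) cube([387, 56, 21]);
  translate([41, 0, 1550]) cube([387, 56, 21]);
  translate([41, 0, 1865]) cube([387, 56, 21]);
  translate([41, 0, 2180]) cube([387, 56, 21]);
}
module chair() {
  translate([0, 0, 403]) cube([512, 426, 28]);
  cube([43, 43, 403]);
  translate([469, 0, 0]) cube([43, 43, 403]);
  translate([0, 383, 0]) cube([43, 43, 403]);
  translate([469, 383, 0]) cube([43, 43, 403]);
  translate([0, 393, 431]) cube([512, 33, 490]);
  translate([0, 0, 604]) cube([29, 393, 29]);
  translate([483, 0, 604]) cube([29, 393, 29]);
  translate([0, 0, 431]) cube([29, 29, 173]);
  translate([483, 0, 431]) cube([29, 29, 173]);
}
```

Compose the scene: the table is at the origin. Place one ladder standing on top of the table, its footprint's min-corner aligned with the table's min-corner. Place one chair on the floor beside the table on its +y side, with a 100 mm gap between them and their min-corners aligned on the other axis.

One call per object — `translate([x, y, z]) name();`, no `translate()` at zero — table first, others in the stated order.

table();
translate([0, 0, 699]) ladder();
translate([0, 748, 0]) chair();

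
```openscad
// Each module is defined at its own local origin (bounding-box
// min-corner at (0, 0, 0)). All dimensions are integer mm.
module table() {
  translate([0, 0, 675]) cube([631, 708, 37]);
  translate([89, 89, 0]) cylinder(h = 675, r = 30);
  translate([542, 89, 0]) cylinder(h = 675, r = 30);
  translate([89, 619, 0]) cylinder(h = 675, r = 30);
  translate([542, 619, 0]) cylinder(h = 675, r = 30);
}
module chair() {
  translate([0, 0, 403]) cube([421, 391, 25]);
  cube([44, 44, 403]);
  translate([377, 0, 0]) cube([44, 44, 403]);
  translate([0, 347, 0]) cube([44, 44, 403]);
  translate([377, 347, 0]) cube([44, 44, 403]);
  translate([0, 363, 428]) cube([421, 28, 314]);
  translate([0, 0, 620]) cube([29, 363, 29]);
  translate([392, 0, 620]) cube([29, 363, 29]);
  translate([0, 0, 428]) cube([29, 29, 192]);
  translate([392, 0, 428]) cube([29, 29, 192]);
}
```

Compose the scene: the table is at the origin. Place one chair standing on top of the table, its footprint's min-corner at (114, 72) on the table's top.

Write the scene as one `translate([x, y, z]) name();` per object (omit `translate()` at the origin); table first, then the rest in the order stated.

table();
translate([114, 72, 712]) chair();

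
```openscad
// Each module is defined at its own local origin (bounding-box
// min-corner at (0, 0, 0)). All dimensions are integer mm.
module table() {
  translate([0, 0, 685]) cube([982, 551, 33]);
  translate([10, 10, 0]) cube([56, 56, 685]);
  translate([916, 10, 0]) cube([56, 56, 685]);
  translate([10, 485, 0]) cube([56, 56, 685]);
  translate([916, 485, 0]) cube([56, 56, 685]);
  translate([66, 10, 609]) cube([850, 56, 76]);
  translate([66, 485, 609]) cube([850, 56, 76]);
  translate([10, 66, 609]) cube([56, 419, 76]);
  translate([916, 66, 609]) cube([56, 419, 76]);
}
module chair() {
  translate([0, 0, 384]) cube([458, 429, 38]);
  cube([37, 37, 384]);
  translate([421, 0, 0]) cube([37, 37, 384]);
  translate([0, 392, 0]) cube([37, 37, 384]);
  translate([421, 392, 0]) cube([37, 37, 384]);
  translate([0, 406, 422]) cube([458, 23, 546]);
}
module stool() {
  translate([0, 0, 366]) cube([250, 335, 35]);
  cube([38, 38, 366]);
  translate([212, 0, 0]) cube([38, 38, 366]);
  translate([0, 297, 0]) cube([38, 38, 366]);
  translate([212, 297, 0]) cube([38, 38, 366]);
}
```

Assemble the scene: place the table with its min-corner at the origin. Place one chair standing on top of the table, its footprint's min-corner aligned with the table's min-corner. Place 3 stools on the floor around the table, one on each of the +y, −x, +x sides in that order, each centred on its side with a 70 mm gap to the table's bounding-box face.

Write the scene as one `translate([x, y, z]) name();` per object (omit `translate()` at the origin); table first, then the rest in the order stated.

table();
translate([0, 0, 718]) chair();
translate([366, 621, 0]) stool();
translate([-320, 108, 0]) stool();
translate([1052, 108, 0]) stool();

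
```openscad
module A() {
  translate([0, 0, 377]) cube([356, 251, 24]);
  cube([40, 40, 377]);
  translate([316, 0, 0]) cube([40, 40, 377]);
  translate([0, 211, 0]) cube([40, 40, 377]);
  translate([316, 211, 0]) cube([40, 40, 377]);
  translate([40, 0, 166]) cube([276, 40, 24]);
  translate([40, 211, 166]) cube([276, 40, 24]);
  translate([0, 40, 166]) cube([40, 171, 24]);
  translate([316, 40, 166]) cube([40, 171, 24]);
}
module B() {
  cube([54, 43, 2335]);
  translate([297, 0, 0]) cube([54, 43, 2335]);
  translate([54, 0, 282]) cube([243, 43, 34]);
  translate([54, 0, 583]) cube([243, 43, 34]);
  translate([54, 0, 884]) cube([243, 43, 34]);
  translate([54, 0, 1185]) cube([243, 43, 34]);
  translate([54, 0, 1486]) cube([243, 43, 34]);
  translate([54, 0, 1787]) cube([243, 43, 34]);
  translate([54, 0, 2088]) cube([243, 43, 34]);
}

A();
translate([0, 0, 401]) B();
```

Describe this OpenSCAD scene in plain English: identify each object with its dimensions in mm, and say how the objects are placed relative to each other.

A is a simple wooden stool: a rectangular seat 356 mm (x) by 251 mm (y), 24 mm thick, top face at z = 401 mm, on four square legs, each 40×40 mm in cross-section. The legs rest on z = 0, each flush with a corner of the seat. Four stretchers, 40 mm wide and 24 mm tall, connect adjacent legs with their undersides at z = 166 mm, each running between the inner faces of the legs it joins and aligned with the legs' outer faces on the other axis.

B is a wooden ladder with two side rails of 54×43 mm section and 2335 mm height, set 351 mm apart overall. Between them run 7 rectangular rungs (43 mm deep, 34 mm thick), front faces flush with the rails' −y face. The bottom of the first rung is 282 mm above the floor and each subsequent rung is 301 mm higher than the one below.

The ladder is on top of the stool.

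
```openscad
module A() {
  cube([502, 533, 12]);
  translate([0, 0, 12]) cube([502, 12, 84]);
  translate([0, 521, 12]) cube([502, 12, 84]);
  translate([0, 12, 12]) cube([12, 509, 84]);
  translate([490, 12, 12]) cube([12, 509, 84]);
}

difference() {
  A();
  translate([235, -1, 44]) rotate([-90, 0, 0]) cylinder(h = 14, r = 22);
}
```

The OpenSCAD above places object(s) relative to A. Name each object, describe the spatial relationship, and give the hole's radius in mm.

The subtracted cylinder has r = 22 mm.

A is an open box. The open box has a circular hole through its front wall. The hole's radius is 22 mm.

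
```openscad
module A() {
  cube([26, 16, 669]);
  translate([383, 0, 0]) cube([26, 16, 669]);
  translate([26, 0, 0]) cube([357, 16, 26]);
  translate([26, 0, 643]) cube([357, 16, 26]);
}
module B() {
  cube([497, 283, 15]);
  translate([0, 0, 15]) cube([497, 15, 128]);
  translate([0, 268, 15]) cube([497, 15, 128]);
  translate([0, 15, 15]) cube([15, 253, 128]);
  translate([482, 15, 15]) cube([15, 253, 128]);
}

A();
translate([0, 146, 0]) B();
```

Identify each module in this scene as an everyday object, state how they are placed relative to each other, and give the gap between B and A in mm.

A is a picture frame. B is an open box. The open box is on the floor beside the picture frame on its +y side. The gap between the open box and the picture frame is 130 mm.

The open box's nearest face is 130 mm from the picture frame's +y face.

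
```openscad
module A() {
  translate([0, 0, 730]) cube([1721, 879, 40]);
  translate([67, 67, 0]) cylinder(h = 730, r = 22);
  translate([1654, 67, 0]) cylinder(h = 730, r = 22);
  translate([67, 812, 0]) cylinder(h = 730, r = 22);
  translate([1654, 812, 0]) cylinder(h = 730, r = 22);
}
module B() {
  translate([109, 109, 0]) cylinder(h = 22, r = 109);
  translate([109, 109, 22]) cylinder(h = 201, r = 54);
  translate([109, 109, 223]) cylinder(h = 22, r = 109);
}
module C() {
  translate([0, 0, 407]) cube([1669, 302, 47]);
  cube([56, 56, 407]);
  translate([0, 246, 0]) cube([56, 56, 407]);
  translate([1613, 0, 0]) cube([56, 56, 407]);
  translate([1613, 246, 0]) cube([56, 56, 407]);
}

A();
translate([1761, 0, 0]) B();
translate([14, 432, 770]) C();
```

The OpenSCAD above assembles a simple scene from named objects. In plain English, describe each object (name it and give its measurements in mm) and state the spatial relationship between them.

A is a table: top 1721 mm (x) × 879 mm (y), 40 mm thick, upper face at z = 770 mm, on four round legs of 44 mm diameter, each leg's bounding box inset 45 mm from the nearest pair of top edges, running from z = 0 to the bottom of the top.

B is a spool: two coaxial disc flanges of radius 109 mm and thickness 22 mm, joined by a core cylinder of radius 54 mm and height 201 mm. The lower flange rests on z = 0 and the three cylinders share a vertical axis.

C is a long wooden bench with a 1669 mm (x) × 302 mm (y) seat, 47 mm thick, its top surface 454 mm above the floor. Four 56 mm square legs at the seat corners, flush with the edges, run from z = 0 to the seat underside.

The spool is on the floor beside the table on its +x side. The bench is on top of the table.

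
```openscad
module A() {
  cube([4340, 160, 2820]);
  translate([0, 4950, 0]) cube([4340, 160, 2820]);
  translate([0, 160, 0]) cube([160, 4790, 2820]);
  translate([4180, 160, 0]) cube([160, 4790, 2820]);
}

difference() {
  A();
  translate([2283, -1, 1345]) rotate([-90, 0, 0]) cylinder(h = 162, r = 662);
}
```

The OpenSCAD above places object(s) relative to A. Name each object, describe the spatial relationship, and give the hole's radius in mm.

The subtracted cylinder has r = 662 mm.

A is a house frame. The house frame has a circular hole through its front wall. The hole's radius is 662 mm.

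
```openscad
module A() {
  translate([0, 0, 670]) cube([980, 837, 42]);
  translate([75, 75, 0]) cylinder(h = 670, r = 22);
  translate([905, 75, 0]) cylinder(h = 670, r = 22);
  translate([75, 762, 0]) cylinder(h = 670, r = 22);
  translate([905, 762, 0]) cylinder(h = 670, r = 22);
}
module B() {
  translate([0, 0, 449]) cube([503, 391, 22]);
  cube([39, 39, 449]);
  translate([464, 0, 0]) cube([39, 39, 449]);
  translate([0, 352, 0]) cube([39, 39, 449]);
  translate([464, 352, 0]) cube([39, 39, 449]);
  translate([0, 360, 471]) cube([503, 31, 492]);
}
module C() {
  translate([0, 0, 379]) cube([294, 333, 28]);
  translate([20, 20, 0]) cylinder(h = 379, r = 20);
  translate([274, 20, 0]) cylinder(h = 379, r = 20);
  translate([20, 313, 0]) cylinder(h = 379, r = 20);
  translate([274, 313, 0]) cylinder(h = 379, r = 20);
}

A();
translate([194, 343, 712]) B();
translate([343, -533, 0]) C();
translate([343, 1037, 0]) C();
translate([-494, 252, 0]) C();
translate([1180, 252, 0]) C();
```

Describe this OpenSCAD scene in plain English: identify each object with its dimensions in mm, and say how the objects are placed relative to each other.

A is a table with a 980×837 mm rectangular top, 42 mm thick, top surface at z = 712 mm, supported by four round legs of 44 mm diameter, each leg's bounding box inset 53 mm from the nearest pair of top edges, running from the floor.

B is a chair: 503×391 mm seat, 22 mm thick, top at z = 471 mm, on four 39 mm square corner legs flush with the seat edges. A 31 mm thick backrest slab spans the full seat width, extending 492 mm above the seat top, its back face flush with the seat's +y edge.

C is a simple wooden stool: a rectangular seat 294 mm (x) by 333 mm (y), 28 mm thick, top face at z = 407 mm, on four round legs, each 40 mm in diameter. The legs rest on z = 0, each leg's axis is inset half a diameter from the nearest pair of seat edges (so the leg's bounding box is flush with the corner).

The chair is on top of the table. Four stools sit around the table at the −y, +y, −x, +x sides.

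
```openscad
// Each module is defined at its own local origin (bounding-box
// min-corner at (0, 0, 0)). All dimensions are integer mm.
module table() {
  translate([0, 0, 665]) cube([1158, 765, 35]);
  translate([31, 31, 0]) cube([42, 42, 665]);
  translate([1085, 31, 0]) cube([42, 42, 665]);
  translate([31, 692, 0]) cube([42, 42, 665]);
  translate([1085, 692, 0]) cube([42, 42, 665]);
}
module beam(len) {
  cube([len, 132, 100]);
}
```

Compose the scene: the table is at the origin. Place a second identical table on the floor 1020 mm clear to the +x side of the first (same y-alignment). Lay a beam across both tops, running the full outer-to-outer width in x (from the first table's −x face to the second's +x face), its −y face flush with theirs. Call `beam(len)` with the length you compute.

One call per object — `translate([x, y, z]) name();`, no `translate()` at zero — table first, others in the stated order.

table();
translate([2178, 0, 0]) table();
translate([0, 0, 700]) beam(3336);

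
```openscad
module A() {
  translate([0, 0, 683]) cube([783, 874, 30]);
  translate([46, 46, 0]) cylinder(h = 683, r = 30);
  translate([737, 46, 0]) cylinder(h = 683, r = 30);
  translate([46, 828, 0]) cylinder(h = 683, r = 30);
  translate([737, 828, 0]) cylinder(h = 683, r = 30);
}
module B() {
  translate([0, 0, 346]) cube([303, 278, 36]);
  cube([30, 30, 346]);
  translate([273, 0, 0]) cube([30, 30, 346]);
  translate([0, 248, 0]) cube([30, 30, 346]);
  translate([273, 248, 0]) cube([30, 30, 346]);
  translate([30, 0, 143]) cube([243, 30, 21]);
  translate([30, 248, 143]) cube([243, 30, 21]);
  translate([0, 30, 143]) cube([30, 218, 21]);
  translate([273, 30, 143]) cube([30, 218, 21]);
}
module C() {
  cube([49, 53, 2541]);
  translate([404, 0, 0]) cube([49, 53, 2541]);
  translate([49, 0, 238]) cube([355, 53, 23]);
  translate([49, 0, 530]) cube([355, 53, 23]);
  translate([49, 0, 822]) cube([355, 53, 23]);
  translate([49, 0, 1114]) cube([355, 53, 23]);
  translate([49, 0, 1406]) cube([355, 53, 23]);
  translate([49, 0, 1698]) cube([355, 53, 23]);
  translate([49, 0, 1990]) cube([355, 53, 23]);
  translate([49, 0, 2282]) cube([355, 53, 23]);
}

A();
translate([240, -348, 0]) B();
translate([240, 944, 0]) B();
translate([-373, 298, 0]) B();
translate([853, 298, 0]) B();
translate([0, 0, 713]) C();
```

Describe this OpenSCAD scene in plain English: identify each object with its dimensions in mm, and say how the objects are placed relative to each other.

A is a rectangular dining table. The top is 783×874×30 mm with its upper surface at z = 713 mm. It stands on four round legs of 60 mm diameter, each leg's bounding box inset 16 mm from the nearest pair of top edges, running from the floor to the underside of the top.

B is a simple wooden stool: a rectangular seat 303 mm (x) by 278 mm (y), 36 mm thick, top face at z = 382 mm, on four square legs, each 30×30 mm in cross-section. The legs rest on z = 0, each flush with a corner of the seat. Four stretchers, 30 mm wide and 21 mm tall, connect adjacent legs with their undersides at z = 143 mm, each running between the inner faces of the legs it joins and aligned with the legs' outer faces on the other axis.

C is a straight ladder. Two 49×53 mm vertical rails, 2541 mm tall, stand 453 mm apart (outside-to-outside) with their front faces coplanar on the −y side. 8 rungs, each 53 mm deep and 23 mm tall, span between the inner faces of the rails, front faces flush with the rails. The lowest rung's underside is at z = 238 mm and rungs are spaced 292 mm apart (underside to underside).

Four stools sit around the table at the −y, +y, −x, +x sides. The ladder is on top of the table.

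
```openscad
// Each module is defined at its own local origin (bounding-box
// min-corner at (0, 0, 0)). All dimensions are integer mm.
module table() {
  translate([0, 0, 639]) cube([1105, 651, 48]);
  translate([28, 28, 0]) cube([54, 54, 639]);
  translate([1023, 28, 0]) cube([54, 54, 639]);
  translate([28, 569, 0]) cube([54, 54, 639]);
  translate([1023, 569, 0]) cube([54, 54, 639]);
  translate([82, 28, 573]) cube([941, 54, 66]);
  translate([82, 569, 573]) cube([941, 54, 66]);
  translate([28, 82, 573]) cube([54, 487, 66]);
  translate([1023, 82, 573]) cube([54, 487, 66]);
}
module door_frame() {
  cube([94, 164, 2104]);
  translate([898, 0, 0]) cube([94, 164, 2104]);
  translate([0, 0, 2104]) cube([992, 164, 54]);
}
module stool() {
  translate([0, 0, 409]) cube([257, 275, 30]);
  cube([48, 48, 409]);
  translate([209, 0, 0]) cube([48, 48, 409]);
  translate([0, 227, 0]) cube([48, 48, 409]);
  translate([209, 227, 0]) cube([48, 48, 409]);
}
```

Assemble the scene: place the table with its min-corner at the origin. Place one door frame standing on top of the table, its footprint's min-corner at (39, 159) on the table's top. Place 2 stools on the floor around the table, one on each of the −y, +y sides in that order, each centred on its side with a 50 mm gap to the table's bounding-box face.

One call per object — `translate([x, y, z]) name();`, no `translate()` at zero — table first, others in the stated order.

table();
translate([39, 159, 687]) door_frame();
translate([424, -325, 0]) stool();
translate([424, 701, 0]) stool();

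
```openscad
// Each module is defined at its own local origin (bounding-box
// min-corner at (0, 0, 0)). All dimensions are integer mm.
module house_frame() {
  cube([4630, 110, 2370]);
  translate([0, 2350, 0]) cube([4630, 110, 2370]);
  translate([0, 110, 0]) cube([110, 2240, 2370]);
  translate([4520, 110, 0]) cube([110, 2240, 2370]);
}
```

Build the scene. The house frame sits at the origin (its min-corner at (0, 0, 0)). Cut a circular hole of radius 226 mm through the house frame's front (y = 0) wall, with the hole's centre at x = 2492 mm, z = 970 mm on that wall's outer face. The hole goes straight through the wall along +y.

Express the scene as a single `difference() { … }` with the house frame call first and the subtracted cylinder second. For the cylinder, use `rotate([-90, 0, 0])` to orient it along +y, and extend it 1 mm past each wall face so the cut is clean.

difference() {
  house_frame();
  translate([2492, -1, 970]) rotate([-90, 0, 0]) cylinder(h = 112, r = 226);
}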